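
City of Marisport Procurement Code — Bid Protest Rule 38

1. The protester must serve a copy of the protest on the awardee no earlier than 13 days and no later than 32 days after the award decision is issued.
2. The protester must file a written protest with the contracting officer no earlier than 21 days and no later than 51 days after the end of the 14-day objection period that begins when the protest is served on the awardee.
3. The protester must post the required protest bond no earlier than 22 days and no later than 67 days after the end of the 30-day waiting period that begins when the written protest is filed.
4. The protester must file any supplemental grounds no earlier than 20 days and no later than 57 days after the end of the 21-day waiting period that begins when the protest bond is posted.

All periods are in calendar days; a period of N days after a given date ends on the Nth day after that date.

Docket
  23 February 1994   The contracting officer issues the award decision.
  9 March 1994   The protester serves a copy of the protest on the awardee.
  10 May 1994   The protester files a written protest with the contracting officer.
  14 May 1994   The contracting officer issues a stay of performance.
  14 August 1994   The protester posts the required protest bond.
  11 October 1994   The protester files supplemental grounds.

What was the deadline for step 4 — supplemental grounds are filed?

The protest bond is posted on 14 August 1994; the 21-day waiting period therefore ends 4 September 1994, and step 4 runs from that date. The window is 20–57 days after 4 September 1994; it closes on 31 October 1994.

31 October 1994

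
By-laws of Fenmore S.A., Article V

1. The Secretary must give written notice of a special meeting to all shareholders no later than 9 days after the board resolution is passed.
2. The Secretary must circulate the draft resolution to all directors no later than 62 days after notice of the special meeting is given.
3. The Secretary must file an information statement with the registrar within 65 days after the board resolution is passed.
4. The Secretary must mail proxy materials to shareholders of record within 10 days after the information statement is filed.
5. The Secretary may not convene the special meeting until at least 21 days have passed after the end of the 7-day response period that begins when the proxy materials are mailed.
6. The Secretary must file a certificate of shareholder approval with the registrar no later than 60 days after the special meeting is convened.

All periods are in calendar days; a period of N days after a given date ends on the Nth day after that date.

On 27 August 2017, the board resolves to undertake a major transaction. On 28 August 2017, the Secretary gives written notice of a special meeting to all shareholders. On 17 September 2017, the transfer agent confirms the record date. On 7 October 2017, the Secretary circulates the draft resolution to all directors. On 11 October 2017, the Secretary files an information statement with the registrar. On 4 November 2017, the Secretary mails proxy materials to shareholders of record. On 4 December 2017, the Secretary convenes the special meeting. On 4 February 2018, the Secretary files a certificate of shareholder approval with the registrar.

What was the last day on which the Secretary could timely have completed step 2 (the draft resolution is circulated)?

29 October 2017

Step 2 runs from 28 August 2017, when notice of the special meeting is given. 62 days after 28 August 2017 is 29 October 2017.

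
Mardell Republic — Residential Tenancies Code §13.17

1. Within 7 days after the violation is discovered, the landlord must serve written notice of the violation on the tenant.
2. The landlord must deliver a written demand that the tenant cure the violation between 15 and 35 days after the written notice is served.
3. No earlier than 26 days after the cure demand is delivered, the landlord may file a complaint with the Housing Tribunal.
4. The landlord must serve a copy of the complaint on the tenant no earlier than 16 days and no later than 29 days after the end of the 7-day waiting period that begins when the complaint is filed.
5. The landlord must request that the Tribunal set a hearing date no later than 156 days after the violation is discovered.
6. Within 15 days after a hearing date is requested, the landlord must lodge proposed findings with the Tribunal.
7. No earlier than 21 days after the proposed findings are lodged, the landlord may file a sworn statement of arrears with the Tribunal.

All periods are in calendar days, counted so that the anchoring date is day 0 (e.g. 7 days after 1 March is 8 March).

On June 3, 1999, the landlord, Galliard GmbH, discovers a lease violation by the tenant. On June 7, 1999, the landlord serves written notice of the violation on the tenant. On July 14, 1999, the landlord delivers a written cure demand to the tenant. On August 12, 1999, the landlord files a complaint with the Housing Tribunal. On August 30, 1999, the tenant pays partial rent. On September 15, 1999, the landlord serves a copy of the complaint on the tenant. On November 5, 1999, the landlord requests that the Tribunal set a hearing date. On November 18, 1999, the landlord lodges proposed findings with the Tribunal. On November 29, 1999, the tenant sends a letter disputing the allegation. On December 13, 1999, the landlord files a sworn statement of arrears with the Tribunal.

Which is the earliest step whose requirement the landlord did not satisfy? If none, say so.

Step 2

Step 1 — counting 7 days from June 3, 1999 (when the violation is discovered) gives a deadline of June 10, 1999; done June 7, 1999 — timely.
Step 2 — 15 and 35 days from June 7, 1999 (when the written notice is served) are June 22, 1999 and July 12, 1999 respectively; done July 14, 1999 — 2 days after the window closed.
Later steps need not be reached.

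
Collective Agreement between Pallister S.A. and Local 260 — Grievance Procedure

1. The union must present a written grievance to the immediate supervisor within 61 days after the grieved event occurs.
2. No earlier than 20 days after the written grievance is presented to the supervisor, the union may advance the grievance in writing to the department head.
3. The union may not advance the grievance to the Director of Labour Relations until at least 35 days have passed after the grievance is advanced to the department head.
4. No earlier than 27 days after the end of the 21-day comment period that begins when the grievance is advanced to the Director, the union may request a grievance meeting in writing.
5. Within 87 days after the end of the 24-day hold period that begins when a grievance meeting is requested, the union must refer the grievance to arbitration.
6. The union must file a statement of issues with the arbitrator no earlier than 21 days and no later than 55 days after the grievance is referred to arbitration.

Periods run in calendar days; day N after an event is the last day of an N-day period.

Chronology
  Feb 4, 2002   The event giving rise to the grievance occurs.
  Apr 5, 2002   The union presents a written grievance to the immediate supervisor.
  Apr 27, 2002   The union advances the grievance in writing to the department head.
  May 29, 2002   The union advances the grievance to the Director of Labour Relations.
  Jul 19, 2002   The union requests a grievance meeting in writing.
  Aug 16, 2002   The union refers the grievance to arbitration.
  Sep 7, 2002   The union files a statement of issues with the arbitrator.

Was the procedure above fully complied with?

No

Step 1: 61 days after Feb 4, 2002 (when the grieved event occurs) is Apr 6, 2002; Apr 5, 2002 is within that limit.
Step 2: the earliest permitted date is 20 days after Apr 5, 2002 (when the written grievance is presented to the supervisor), i.e. Apr 25, 2002; done Apr 27, 2002 — permitted.
Step 3: the earliest permitted date is 35 days after Apr 27, 2002 (when the grievance is advanced to the department head), i.e. Jun 1, 2002; May 29, 2002 is 3 days before the earliest permitted date.
That is the first point of non-compliance.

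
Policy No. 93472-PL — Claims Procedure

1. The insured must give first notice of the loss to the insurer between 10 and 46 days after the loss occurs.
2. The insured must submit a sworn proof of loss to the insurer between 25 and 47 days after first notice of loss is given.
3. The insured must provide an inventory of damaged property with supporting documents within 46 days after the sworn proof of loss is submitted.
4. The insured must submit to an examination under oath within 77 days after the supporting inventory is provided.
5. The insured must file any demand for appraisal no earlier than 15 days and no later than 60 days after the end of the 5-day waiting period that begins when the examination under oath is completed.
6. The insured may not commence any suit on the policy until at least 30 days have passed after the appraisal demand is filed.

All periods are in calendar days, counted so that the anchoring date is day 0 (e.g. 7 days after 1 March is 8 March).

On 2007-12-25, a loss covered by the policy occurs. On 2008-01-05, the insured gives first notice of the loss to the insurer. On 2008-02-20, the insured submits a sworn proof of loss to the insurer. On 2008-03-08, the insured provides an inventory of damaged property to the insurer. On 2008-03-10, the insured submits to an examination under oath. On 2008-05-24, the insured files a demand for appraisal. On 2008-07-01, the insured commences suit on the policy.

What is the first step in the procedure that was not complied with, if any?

(1) the permitted window runs from 2007-12-25 + 10 = 2008-01-04 to 2007-12-25 + 46 = 2008-02-09; 2008-01-05 falls inside that range.
(2) the permitted window runs from 2008-01-05 + 25 = 2008-01-30 to 2008-01-05 + 47 = 2008-02-21; 2008-02-20 falls inside that range.
(3) due by 2008-02-20 + 46 days = 2008-04-06; 2008-03-08 is within that limit.
(4) due by 2008-03-08 + 77 days = 2008-05-24; done 2008-03-10 — timely.
(5) the permitted window runs from 2008-03-15 + 15 = 2008-03-30 to 2008-03-15 + 60 = 2008-05-14; done 2008-05-24 — 10 days after the window closed.
The analysis stops there.

Step 5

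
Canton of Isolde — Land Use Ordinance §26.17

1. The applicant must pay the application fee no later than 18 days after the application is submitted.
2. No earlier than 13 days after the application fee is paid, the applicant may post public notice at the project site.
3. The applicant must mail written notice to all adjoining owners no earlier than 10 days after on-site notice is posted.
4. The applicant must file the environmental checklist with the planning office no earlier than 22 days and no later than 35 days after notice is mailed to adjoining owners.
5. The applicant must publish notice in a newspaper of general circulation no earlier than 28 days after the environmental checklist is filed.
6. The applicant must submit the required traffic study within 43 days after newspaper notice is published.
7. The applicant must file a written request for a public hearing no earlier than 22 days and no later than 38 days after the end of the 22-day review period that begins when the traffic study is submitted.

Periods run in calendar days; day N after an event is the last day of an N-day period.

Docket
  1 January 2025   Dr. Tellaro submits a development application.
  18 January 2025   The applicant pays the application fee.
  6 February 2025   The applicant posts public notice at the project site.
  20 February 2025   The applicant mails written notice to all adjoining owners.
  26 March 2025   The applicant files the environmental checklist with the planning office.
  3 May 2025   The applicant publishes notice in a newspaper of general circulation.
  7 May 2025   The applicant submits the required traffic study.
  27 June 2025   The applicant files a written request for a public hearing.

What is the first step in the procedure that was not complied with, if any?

None — every step was satisfied

(1) due by 1 January 2025 + 18 days = 19 January 2025; done 18 January 2025 — timely.
(2) permitted from 18 January 2025 + 13 days = 31 January 2025 onward; done 6 February 2025 — permitted.
(3) permitted from 6 February 2025 + 10 days = 16 February 2025 onward; done 20 February 2025, after the minimum wait.
(4) the permitted window runs from 20 February 2025 + 22 = 14 March 2025 to 20 February 2025 + 35 = 27 March 2025; 26 March 2025 falls inside that range.
(5) permitted from 26 March 2025 + 28 days = 23 April 2025 onward; done 3 May 2025 — permitted.
(6) due by 3 May 2025 + 43 days = 15 June 2025; done 7 May 2025 — timely.
(7) the permitted window runs from 29 May 2025 + 22 = 20 June 2025 to 29 May 2025 + 38 = 6 July 2025; done 27 June 2025, which is between those dates.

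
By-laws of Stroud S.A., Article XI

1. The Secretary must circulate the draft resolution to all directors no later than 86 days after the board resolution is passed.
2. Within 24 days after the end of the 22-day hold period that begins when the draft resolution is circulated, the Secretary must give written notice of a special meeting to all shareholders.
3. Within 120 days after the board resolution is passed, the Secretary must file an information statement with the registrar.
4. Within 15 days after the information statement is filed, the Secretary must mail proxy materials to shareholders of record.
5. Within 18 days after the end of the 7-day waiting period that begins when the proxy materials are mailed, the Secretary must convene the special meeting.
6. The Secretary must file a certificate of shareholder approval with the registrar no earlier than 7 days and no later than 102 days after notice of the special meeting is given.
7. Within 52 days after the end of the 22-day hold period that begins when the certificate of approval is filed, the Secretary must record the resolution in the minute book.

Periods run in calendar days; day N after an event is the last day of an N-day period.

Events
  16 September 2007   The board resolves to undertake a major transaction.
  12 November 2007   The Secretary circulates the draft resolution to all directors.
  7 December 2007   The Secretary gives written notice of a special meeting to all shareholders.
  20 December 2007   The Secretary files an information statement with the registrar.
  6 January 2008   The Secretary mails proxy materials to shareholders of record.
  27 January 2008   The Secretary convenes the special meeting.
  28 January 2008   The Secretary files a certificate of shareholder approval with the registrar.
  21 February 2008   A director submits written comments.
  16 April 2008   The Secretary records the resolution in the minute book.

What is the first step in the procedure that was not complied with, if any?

Step 4

Step 1: 86 days after 16 September 2007 (when the board resolution is passed) is 11 December 2007; completed 12 November 2007, before the deadline.
Step 2: 24 days after 4 December 2007 (end of the 22-day hold period, which began when the draft resolution is circulated on 12 November 2007) is 28 December 2007; 7 December 2007 is within that limit.
Step 3: 120 days after 16 September 2007 (when the board resolution is passed) is 14 January 2008; 20 December 2007 is within that limit.
Step 4: 15 days after 20 December 2007 (when the information statement is filed) is 4 January 2008; done 6 January 2008 — 2 days late.
The analysis stops there.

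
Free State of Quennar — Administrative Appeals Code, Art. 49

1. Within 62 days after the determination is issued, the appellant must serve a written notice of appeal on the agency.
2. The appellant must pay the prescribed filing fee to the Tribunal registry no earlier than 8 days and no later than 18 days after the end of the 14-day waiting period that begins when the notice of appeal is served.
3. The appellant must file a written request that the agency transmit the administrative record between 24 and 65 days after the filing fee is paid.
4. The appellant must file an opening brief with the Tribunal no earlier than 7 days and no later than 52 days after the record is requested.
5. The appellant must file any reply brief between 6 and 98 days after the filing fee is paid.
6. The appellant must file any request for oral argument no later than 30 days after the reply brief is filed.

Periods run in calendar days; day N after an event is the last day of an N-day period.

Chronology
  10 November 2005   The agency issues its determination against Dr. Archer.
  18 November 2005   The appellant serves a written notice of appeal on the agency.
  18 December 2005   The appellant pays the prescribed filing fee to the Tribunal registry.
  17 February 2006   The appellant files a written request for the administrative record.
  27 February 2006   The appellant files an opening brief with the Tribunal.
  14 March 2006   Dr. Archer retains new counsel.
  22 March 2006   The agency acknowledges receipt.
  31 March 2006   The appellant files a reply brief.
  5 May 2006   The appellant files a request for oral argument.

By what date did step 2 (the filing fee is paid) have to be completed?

20 December 2005

The notice of appeal is served on 18 November 2005; the 14-day waiting period therefore ends 2 December 2005, and step 2 runs from that date. The window is 8–18 days after 2 December 2005; it closes on 20 December 2005.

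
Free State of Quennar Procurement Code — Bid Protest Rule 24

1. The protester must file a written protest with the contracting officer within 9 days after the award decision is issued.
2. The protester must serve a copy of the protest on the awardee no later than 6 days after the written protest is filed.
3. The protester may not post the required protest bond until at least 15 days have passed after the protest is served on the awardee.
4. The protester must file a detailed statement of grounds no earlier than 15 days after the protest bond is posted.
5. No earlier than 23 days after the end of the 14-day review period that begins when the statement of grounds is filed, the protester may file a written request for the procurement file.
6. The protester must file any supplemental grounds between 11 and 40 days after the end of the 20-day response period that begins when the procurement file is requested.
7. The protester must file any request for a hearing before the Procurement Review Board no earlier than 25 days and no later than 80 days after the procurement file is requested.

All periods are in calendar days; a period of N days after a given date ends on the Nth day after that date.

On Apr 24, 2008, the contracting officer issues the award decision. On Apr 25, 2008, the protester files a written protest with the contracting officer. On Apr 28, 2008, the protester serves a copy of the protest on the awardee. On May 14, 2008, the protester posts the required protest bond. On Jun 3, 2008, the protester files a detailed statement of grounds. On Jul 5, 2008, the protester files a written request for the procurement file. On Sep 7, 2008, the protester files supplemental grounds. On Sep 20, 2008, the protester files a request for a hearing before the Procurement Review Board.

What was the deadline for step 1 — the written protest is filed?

May 3, 2008

Step 1 runs from Apr 24, 2008, when the award decision is issued. 9 days after Apr 24, 2008 is May 3, 2008.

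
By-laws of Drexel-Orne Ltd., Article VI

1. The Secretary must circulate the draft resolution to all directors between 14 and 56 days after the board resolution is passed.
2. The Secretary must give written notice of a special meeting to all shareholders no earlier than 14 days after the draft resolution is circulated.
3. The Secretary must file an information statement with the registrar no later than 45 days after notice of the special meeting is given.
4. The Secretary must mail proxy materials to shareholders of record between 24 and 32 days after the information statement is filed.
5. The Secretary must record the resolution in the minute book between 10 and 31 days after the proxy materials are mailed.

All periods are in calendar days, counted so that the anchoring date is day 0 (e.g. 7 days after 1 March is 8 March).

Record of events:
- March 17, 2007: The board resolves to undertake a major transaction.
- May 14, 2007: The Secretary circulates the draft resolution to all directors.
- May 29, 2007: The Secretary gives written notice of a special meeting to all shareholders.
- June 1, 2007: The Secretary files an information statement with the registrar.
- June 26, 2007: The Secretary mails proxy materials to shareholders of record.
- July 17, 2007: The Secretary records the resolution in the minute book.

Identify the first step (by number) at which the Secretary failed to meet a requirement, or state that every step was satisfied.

Step 1 — 14 and 56 days from March 17, 2007 (when the board resolution is passed) are March 31, 2007 and May 12, 2007 respectively; May 14, 2007 is 2 days past the end of the window.
The analysis stops there.

Step 1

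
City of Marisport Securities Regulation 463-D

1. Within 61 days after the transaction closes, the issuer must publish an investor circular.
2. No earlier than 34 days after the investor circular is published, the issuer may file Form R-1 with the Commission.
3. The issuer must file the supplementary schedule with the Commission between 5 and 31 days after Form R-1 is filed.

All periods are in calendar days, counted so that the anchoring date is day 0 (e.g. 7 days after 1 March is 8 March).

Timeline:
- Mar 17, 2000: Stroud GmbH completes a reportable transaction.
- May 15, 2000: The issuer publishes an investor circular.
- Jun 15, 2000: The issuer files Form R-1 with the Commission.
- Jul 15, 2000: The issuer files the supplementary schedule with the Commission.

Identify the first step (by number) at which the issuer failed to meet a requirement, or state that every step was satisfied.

Step 1: 61 days after Mar 17, 2000 (when the transaction closes) is May 17, 2000; completed May 15, 2000, before the deadline.
Step 2: the earliest permitted date is 34 days after May 15, 2000 (when the investor circular is published), i.e. Jun 18, 2000; acted on Jun 15, 2000, 3 days prematurely.
The analysis stops there.

Step 2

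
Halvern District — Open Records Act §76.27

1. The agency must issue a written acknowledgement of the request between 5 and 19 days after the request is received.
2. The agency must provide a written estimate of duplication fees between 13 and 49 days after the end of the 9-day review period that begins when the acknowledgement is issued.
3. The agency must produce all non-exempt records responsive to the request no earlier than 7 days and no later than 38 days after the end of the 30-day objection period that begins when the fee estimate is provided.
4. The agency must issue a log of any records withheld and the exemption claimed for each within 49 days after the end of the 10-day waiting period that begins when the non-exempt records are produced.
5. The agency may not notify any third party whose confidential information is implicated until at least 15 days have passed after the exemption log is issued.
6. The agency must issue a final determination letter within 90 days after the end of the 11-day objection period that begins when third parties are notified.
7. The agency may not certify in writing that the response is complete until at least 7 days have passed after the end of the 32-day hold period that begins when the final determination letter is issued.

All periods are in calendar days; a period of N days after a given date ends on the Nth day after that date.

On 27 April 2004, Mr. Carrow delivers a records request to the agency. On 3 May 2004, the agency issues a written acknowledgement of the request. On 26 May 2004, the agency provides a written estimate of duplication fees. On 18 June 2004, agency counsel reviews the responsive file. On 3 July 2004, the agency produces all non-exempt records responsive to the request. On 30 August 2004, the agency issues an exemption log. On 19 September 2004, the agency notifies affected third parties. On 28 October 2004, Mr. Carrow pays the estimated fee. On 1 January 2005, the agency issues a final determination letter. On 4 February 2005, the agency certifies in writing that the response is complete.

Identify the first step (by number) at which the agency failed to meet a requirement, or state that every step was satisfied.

Step 6

Step 1: the window is 5–19 days after 27 April 2004 (when the request is received), so 2 May 2004 through 16 May 2004; 3 May 2004 falls inside that range.
Step 2: the window is 13–49 days after 12 May 2004 (end of the 9-day review period, which began when the acknowledgement is issued on 3 May 2004), so 25 May 2004 through 30 June 2004; done 26 May 2004 — within the window.
Step 3: the window is 7–38 days after 25 June 2004 (end of the 30-day objection period, which began when the fee estimate is provided on 26 May 2004), so 2 July 2004 through 2 August 2004; done 3 July 2004 — within the window.
Step 4: 49 days after 13 July 2004 (end of the 10-day waiting period, which began when the non-exempt records are produced on 3 July 2004) is 31 August 2004; 30 August 2004 is within that limit.
Step 5: the earliest permitted date is 15 days after 30 August 2004 (when the exemption log is issued), i.e. 14 September 2004; done 19 September 2004 — permitted.
Step 6: 90 days after 30 September 2004 (end of the 11-day objection period, which began when third parties are notified on 19 September 2004) is 29 December 2004; not done until 1 January 2005, 3 days after the deadline.
The procedure was therefore not followed at step 6.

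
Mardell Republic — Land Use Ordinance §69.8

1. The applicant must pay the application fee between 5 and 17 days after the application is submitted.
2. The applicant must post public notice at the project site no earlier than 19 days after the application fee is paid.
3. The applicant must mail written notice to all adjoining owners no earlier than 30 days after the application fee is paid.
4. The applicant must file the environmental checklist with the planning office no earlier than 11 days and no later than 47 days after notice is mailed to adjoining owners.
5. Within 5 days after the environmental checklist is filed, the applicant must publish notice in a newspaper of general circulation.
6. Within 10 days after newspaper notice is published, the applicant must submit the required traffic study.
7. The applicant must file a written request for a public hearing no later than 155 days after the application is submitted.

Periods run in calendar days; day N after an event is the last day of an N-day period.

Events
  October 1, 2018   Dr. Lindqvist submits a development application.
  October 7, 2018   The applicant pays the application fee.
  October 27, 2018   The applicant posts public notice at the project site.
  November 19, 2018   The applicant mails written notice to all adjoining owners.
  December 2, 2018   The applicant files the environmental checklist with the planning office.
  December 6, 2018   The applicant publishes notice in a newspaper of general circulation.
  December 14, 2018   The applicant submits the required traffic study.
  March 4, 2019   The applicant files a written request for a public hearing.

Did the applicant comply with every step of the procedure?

Yes

Step 1 — 5 and 17 days from October 1, 2018 (when the application is submitted) are October 6, 2018 and October 18, 2018 respectively; done October 7, 2018 — within the window.
Step 2 — must wait 19 days from October 7, 2018 (when the application fee is paid), so not before October 26, 2018; done October 27, 2018 — permitted.
Step 3 — must wait 30 days from October 7, 2018 (when the application fee is paid), so not before November 6, 2018; November 19, 2018 is on or after that date.
Step 4 — 11 and 47 days from November 19, 2018 (when notice is mailed to adjoining owners) are November 30, 2018 and January 5, 2019 respectively; done December 2, 2018, which is between those dates.
Step 5 — counting 5 days from December 2, 2018 (when the environmental checklist is filed) gives a deadline of December 7, 2018; December 6, 2018 is within that limit.
Step 6 — counting 10 days from December 6, 2018 (when newspaper notice is published) gives a deadline of December 16, 2018; December 14, 2018 is within that limit.
Step 7 — counting 155 days from October 1, 2018 (when the application is submitted) gives a deadline of March 5, 2019; done March 4, 2019 — timely.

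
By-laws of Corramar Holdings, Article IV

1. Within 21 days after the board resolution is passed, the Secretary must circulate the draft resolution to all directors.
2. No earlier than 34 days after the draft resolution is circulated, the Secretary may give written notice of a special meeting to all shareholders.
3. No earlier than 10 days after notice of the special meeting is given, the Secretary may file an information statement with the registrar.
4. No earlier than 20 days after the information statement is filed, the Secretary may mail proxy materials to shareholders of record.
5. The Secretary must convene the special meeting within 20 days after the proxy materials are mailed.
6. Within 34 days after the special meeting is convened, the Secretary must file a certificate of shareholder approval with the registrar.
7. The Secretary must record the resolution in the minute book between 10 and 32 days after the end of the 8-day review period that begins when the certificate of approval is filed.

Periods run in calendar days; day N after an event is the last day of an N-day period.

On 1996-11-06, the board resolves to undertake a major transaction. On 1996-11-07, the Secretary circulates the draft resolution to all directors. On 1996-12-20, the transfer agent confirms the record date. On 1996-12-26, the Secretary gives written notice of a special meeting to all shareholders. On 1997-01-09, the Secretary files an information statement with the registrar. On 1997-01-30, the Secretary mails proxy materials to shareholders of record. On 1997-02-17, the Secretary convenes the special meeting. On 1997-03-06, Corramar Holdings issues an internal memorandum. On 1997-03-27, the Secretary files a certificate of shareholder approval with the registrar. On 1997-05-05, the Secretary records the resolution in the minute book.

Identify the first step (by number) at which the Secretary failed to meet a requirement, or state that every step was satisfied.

Step 1: 21 days after 1996-11-06 (when the board resolution is passed) is 1996-11-27; completed 1996-11-07, before the deadline.
Step 2: the earliest permitted date is 34 days after 1996-11-07 (when the draft resolution is circulated), i.e. 1996-12-11; 1996-12-26 is on or after that date.
Step 3: the earliest permitted date is 10 days after 1996-12-26 (when notice of the special meeting is given), i.e. 1997-01-05; done 1997-01-09 — permitted.
Step 4: the earliest permitted date is 20 days after 1997-01-09 (when the information statement is filed), i.e. 1997-01-29; done 1997-01-30 — permitted.
Step 5: 20 days after 1997-01-30 (when the proxy materials are mailed) is 1997-02-19; 1997-02-17 is within that limit.
Step 6: 34 days after 1997-02-17 (when the special meeting is convened) is 1997-03-23; 1997-03-27 misses that deadline by 4 days.

Step 6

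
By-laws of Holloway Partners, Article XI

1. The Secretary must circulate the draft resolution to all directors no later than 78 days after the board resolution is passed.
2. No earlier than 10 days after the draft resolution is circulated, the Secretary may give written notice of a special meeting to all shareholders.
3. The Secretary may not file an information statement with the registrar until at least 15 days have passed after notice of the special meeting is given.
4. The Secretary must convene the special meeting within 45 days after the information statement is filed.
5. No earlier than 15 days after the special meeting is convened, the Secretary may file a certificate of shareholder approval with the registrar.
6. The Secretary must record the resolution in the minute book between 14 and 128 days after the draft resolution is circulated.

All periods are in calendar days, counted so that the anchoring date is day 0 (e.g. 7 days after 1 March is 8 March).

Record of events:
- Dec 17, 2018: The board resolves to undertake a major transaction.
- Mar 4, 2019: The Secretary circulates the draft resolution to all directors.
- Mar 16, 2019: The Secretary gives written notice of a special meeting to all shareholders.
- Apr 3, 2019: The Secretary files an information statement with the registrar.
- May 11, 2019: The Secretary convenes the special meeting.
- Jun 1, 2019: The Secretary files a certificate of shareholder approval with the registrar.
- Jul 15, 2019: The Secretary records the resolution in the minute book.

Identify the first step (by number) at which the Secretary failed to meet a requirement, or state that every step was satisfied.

Step 6

(1) due by Dec 17, 2018 + 78 days = Mar 5, 2019; done Mar 4, 2019 — timely.
(2) permitted from Mar 4, 2019 + 10 days = Mar 14, 2019 onward; Mar 16, 2019 is on or after that date.
(3) permitted from Mar 16, 2019 + 15 days = Mar 31, 2019 onward; Apr 3, 2019 is on or after that date.
(4) due by Apr 3, 2019 + 45 days = May 18, 2019; completed May 11, 2019, before the deadline.
(5) permitted from May 11, 2019 + 15 days = May 26, 2019 onward; done Jun 1, 2019, after the minimum wait.
(6) the permitted window runs from Mar 4, 2019 + 14 = Mar 18, 2019 to Mar 4, 2019 + 128 = Jul 10, 2019; Jul 15, 2019 is 5 days past the end of the window.
Later steps need not be reached.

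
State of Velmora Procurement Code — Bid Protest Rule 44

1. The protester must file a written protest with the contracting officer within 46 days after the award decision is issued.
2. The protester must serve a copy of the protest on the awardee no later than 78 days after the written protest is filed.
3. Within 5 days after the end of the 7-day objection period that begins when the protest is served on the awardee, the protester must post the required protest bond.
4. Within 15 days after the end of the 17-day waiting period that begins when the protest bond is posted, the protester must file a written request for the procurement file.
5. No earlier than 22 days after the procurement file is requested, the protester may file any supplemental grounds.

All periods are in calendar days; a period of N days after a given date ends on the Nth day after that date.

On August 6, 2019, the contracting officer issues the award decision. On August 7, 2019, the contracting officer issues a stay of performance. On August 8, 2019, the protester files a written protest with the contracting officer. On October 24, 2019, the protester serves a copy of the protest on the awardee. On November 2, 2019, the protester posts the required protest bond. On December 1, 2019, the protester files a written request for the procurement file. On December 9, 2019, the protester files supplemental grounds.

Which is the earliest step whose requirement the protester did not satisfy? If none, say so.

Step 5

Step 1: 46 days after August 6, 2019 (when the award decision is issued) is September 21, 2019; done August 8, 2019 — timely.
Step 2: 78 days after August 8, 2019 (when the written protest is filed) is October 25, 2019; completed October 24, 2019, before the deadline.
Step 3: 5 days after October 31, 2019 (end of the 7-day objection period, which began when the protest is served on the awardee on October 24, 2019) is November 5, 2019; November 2, 2019 is within that limit.
Step 4: 15 days after November 19, 2019 (end of the 17-day waiting period, which began when the protest bond is posted on November 2, 2019) is December 4, 2019; December 1, 2019 is within that limit.
Step 5: the earliest permitted date is 22 days after December 1, 2019 (when the procurement file is requested), i.e. December 23, 2019; acted on December 9, 2019, 14 days prematurely.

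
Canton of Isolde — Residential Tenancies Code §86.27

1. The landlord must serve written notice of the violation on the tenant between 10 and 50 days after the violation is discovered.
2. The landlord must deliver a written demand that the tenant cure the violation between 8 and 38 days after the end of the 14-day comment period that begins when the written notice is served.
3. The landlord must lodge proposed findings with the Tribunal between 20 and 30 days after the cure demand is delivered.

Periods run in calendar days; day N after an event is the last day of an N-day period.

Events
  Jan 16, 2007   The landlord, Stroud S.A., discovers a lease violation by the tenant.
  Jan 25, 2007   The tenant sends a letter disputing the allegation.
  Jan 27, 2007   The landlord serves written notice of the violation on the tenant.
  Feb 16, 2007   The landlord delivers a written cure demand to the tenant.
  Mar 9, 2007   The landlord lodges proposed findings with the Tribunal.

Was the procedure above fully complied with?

No

(1) the permitted window runs from Jan 16, 2007 + 10 = Jan 26, 2007 to Jan 16, 2007 + 50 = Mar 7, 2007; done Jan 27, 2007 — within the window.
(2) the permitted window runs from Feb 10, 2007 + 8 = Feb 18, 2007 to Feb 10, 2007 + 38 = Mar 20, 2007; done Feb 16, 2007 — 2 days before the window opened.
The analysis stops there.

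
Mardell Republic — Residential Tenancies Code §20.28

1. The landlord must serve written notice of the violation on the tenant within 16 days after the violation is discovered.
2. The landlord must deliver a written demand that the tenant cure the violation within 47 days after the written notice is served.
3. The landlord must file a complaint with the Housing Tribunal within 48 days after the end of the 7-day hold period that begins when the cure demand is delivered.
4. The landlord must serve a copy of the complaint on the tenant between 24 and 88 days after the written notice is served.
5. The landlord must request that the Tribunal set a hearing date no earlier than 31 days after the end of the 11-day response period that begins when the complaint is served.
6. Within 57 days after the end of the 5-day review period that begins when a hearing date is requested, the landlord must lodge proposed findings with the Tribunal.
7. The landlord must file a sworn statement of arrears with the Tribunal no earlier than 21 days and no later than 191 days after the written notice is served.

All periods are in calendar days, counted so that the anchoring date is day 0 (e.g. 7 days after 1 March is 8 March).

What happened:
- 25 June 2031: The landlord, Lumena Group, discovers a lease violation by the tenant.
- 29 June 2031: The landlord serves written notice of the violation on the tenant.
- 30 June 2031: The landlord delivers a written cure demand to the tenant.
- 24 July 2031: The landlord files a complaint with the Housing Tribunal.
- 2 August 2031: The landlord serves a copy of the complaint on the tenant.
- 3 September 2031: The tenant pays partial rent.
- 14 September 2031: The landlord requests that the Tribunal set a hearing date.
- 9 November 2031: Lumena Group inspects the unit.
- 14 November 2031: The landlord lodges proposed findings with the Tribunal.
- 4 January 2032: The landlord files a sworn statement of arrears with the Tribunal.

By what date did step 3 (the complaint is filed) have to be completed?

The cure demand is delivered on 30 June 2031; the 7-day hold period therefore ends 7 July 2031, and step 3 runs from that date. 48 days after 7 July 2031 is 24 August 2031.

24 August 2031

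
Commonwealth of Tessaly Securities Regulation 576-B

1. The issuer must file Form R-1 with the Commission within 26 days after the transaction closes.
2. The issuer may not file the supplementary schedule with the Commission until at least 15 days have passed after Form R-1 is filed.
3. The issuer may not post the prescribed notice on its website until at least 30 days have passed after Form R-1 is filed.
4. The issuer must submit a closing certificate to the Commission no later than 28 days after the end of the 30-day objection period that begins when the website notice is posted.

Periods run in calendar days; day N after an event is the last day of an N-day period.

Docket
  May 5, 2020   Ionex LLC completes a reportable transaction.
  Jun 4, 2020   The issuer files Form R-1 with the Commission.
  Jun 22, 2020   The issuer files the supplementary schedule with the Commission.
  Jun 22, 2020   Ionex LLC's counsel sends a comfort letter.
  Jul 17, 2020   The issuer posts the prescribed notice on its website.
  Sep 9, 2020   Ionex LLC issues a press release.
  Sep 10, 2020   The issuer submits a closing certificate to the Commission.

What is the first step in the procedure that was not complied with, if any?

Step 1

Step 1 — counting 26 days from May 5, 2020 (when the transaction closes) gives a deadline of May 31, 2020; not done until Jun 4, 2020, 4 days after the deadline.
That is the first point of non-compliance.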